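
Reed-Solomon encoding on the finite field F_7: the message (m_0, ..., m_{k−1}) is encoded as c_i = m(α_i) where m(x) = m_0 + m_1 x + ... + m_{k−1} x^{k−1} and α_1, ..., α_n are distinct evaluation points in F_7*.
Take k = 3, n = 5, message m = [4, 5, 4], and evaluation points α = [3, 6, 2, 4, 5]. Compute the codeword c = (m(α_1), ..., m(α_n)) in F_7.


c = [6, 3, 2, 4, 3]

Message polynomial: m(x) = 4 + 5·x + 4·x^2 (mod 7).
For each evaluation point α_i, compute m(α_i) mod 7:
  α_1 = 3: Horner steps 4 → 3 → 6, so m(3) = 6.
  α_2 = 6: Horner steps 4 → 1 → 3, so m(6) = 3.
  α_3 = 2: Horner steps 4 → 6 → 2, so m(2) = 2.
  α_4 = 4: Horner steps 4 → 0 → 4, so m(4) = 4.
  α_5 = 5: Horner steps 4 → 4 → 3, so m(5) = 3.
Codeword c = [6, 3, 2, 4, 3] ∈ F_7^5.


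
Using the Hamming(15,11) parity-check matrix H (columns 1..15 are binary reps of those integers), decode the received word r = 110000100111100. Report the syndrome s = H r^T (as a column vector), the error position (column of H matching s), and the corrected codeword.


s = (0, 1, 0, 0)^T, error position = 4, corrected codeword c = 110100100111100

Compute s = H r^T mod 2 one row at a time:
  s_1 = 0 + 0 + 1 + 1 + 1 + 1 + 0 + 0 = 4 ≡ 0 (mod 2).
  s_2 = 0 + 0 + 0 + 1 + 1 + 1 + 0 + 0 = 3 ≡ 1 (mod 2).
  s_3 = 1 + 0 + 0 + 1 + 1 + 1 + 0 + 0 = 4 ≡ 0 (mod 2).
  s_4 = 1 + 0 + 0 + 1 + 0 + 1 + 1 + 0 = 4 ≡ 0 (mod 2).
s = (0, 1, 0, 0)^T — this equals column 4 of H (binary 0100), so error is at position 4.
Correct: flip bit 4 of r = 110000100111100 to get c = 110100100111100.


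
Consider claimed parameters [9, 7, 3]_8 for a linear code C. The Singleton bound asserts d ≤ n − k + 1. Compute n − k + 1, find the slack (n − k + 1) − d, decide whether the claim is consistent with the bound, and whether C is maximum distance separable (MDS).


Singleton RHS = n − k + 1 = 3, slack = 0, bound satisfied, MDS.

Singleton bound: d ≤ n − k + 1.
Here n = 9, k = 7, so n − k + 1 = 3.
Given d = 3, check d ≤ 3: YES.
Slack = (n − k + 1) − d = 0.
The code is MDS (slack = 0).
Description: the claimed parameters are [9, 7, 3]_8; such a code would be MDS (meets Singleton bound).


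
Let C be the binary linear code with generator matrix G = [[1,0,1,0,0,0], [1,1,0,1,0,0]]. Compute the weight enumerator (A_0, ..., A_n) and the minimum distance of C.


Weight distribution: A_0 = 1, A_2 = 1, A_3 = 2. Minimum distance d = 2.

Enumerate all 2^2 = 4 messages m ∈ F_2^2.
For each, compute codeword c = mG in F_2^6, then tally its weight.
  m = 00 → c = 000000, weight = 0.
  m = 10 → c = 101000, weight = 2.
  m = 01 → c = 110100, weight = 3.
  m = 11 → c = 011100, weight = 3.
Tally weights:
  weight 0: 1 codewords.
  weight 2: 1 codewords.
  weight 3: 2 codewords.
Minimum distance d = smallest w > 0 with A_w > 0 = 2.
Sanity: Σ A_w = 4 = 2^2 = 4 ✓.


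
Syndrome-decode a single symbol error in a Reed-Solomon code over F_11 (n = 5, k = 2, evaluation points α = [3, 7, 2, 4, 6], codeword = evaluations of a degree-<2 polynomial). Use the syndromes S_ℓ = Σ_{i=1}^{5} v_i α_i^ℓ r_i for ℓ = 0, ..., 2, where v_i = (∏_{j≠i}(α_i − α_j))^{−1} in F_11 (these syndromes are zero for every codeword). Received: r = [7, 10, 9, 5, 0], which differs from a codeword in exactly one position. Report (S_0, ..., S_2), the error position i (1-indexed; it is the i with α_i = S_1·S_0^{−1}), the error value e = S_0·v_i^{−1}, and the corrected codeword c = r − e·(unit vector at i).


S = (6, 3, 7), error at position 5, error magnitude e = 10, c = [7, 10, 9, 5, 1].

Step 1: column multipliers v_i = (∏_{j≠i}(α_i − α_j))^{−1} mod 11.
  i = 1 (α = 3): (3−7)(3−2)(3−4)(3−6) = (−4)·1·(−1)·(−3) = −12 ≡ 10, so v_1 = 10^{−1} = 10 (mod 11).
  i = 2 (α = 7): (7−3)(7−2)(7−4)(7−6) = 4·5·3·1 = 60 ≡ 5, so v_2 = 5^{−1} = 9 (mod 11).
  i = 3 (α = 2): (2−3)(2−7)(2−4)(2−6) = (−1)·(−5)·(−2)·(−4) = 40 ≡ 7, so v_3 = 7^{−1} = 8 (mod 11).
  i = 4 (α = 4): (4−3)(4−7)(4−2)(4−6) = 1·(−3)·2·(−2) = 12 ≡ 1, so v_4 = 1^{−1} = 1 (mod 11).
  i = 5 (α = 6): (6−3)(6−7)(6−2)(6−4) = 3·(−1)·4·2 = −24 ≡ 9, so v_5 = 9^{−1} = 5 (mod 11).
  v = [10, 9, 8, 1, 5].
Step 2: syndromes of r = [7, 10, 9, 5, 0] (all sums mod 11).
  S_0 = Σ v_i r_i = 10·7 + 9·10 + 8·9 + 1·5 + 5·0 = 237 ≡ 6.
  S_1 = Σ v_i α_i r_i = 10·3·7 + 9·7·10 + 8·2·9 + 1·4·5 + 5·6·0 = 1004 ≡ 3.
  α_i^2 mod 11 = [9, 5, 4, 5, 3].
  S_2 = Σ v_i α_i^2 r_i = 10·9·7 + 9·5·10 + 8·4·9 + 1·5·5 + 5·3·0 = 1393 ≡ 7.
  S = (6, 3, 7) ≠ 0, so r is not a codeword (an error is present).
Step 3: locate the error. For a single error e at position i, S_ℓ = v_i·e·α_i^ℓ, so α_err = S_1/S_0.
  S_0^{−1} = 6^{−1} = 2 (mod 11), so α_err = 3·2 = 6 ≡ 6 = α_5. Error position i = 5.
  Consistency check: S_2/S_1 = 7·4 = 28 ≡ 6 = α_err ✓ (single-error assumption holds).
Step 4: error magnitude e = S_0/v_5 = S_0·∏_{j≠5}(α_5 − α_j) = 6·9 = 54 ≡ 10 (mod 11).
Step 5: correct position 5: c_5 = r_5 − e = 0 − 10 ≡ 1 (mod 11). Hence c = [7, 10, 9, 5, 1].
  Check: interpolating c through the α_i gives m(x) = 2 + 9·x (degree < 2) with m(α_i) = c_i for every i, so c is indeed a codeword.


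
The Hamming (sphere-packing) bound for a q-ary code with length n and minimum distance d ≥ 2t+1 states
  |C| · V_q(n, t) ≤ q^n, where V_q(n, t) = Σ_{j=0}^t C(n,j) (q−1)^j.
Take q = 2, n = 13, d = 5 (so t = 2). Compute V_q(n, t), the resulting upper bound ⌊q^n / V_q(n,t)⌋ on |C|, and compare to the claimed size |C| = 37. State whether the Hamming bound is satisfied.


V_q(n, t) = 92, q^n = 8192, Hamming bound = 89, |C| = 37 ≤ bound (satisfied).

Step 1: Compute V_q(n, t) = Σ_{j=0}^2 C(n, j) (q−1)^j.
  j = 0: C(13,0)·(1)^0 = 1·1 = 1.
  j = 1: C(13,1)·(1)^1 = 13·1 = 13.
  j = 2: C(13,2)·(1)^2 = 78·1 = 78.
  V_q(n, t) = 1 + 13 + 78 = 92.
Step 2: q^n = 2^13 = 8192.
Step 3: Hamming bound ⌊q^n / V_q(n,t)⌋ = ⌊8192/92⌋ = 89.
Step 4: Compare |C| = 37 to 89: satisfied.
The claimed |C| lies below the Hamming bound.


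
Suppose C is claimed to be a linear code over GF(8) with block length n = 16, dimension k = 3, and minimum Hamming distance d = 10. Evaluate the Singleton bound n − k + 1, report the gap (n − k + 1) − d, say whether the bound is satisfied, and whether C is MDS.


Singleton RHS = n − k + 1 = 14, slack = 4, bound satisfied, not MDS.

Singleton bound: d ≤ n − k + 1.
Here n = 16, k = 3, so n − k + 1 = 14.
Given d = 10, check d ≤ 14: YES.
Slack = (n − k + 1) − d = 4.
The code is NOT MDS (slack = 4 > 0).
Description: the claimed parameters are [16, 3, 10]_8; such a code would be non-MDS.


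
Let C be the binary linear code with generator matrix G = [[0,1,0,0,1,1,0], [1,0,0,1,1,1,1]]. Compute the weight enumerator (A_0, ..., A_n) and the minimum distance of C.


Weight distribution: A_0 = 1, A_3 = 1, A_4 = 1, A_5 = 1. Minimum distance d = 3.

Enumerate all 2^2 = 4 messages m ∈ F_2^2.
For each, compute codeword c = mG in F_2^7, then tally its weight.
  m = 00 → c = 0000000, weight = 0.
  m = 10 → c = 0100110, weight = 3.
  m = 01 → c = 1001111, weight = 5.
  m = 11 → c = 1101001, weight = 4.
Tally weights:
  weight 0: 1 codewords.
  weight 3: 1 codewords.
  weight 4: 1 codewords.
  weight 5: 1 codewords.
Minimum distance d = smallest w > 0 with A_w > 0 = 3.
Sanity: Σ A_w = 4 = 2^2 = 4 ✓.


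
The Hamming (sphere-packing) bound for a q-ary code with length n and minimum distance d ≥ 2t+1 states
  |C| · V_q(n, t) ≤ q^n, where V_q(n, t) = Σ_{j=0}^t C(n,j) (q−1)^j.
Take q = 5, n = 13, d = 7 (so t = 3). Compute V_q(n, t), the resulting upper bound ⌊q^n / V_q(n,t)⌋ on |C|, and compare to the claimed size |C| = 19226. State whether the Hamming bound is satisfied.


V_q(n, t) = 19605, q^n = 1220703125, Hamming bound = 62264, |C| = 19226 ≤ bound (satisfied).

Step 1: Compute V_q(n, t) = Σ_{j=0}^3 C(n, j) (q−1)^j.
  j = 0: C(13,0)·(4)^0 = 1·1 = 1.
  j = 1: C(13,1)·(4)^1 = 13·4 = 52.
  j = 2: C(13,2)·(4)^2 = 78·16 = 1248.
  j = 3: C(13,3)·(4)^3 = 286·64 = 18304.
  V_q(n, t) = 1 + 52 + 1248 + 18304 = 19605.
Step 2: q^n = 5^13 = 1220703125.
Step 3: Hamming bound ⌊q^n / V_q(n,t)⌋ = ⌊1220703125/19605⌋ = 62264.
Step 4: Compare |C| = 19226 to 62264: satisfied.
The claimed |C| lies below the Hamming bound.


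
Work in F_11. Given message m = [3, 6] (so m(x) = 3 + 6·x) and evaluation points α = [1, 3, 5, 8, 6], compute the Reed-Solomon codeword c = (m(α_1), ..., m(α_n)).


c = [9, 10, 0, 7, 6]

Message polynomial: m(x) = 3 + 6·x (mod 11).
For each evaluation point α_i, compute m(α_i) mod 11:
  α_1 = 1: Horner steps 6 → 9, so m(1) = 9.
  α_2 = 3: Horner steps 6 → 10, so m(3) = 10.
  α_3 = 5: Horner steps 6 → 0, so m(5) = 0.
  α_4 = 8: Horner steps 6 → 7, so m(8) = 7.
  α_5 = 6: Horner steps 6 → 6, so m(6) = 6.
Codeword c = [9, 10, 0, 7, 6] ∈ F_11^5.


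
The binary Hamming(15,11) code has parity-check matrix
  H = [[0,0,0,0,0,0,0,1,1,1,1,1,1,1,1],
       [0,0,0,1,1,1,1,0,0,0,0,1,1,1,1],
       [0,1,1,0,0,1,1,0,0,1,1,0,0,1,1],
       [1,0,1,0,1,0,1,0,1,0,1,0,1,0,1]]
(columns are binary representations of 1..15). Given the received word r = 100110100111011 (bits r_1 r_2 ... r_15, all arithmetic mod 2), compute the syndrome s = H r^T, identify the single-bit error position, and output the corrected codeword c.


s = (1, 0, 1, 1)^T, error position = 11, corrected codeword c = 100110100101011

Compute s = H r^T mod 2 one row at a time:
  s_1 = 0 + 0 + 1 + 1 + 1 + 0 + 1 + 1 = 5 ≡ 1 (mod 2).
  s_2 = 1 + 1 + 0 + 1 + 1 + 0 + 1 + 1 = 6 ≡ 0 (mod 2).
  s_3 = 0 + 0 + 0 + 1 + 1 + 1 + 1 + 1 = 5 ≡ 1 (mod 2).
  s_4 = 1 + 0 + 1 + 1 + 0 + 1 + 0 + 1 = 5 ≡ 1 (mod 2).
s = (1, 0, 1, 1)^T — this equals column 11 of H (binary 1011), so error is at position 11.
Correct: flip bit 11 of r = 100110100111011 to get c = 100110100101011.


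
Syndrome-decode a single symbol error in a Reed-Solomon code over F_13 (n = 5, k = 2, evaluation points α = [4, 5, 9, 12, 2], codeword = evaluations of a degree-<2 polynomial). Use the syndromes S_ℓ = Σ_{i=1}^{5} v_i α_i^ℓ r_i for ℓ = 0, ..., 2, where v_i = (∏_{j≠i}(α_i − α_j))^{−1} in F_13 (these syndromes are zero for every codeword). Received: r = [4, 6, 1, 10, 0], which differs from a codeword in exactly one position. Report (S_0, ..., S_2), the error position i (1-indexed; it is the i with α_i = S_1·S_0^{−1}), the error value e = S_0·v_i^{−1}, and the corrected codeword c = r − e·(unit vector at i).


S = (1, 12, 1), error at position 4, error magnitude e = 3, c = [4, 6, 1, 7, 0].

Step 1: column multipliers v_i = (∏_{j≠i}(α_i − α_j))^{−1} mod 13.
  i = 1 (α = 4): (4−5)(4−9)(4−12)(4−2) = (−1)·(−5)·(−8)·2 = −80 ≡ 11, so v_1 = 11^{−1} = 6 (mod 13).
  i = 2 (α = 5): (5−4)(5−9)(5−12)(5−2) = 1·(−4)·(−7)·3 = 84 ≡ 6, so v_2 = 6^{−1} = 11 (mod 13).
  i = 3 (α = 9): (9−4)(9−5)(9−12)(9−2) = 5·4·(−3)·7 = −420 ≡ 9, so v_3 = 9^{−1} = 3 (mod 13).
  i = 4 (α = 12): (12−4)(12−5)(12−9)(12−2) = 8·7·3·10 = 1680 ≡ 3, so v_4 = 3^{−1} = 9 (mod 13).
  i = 5 (α = 2): (2−4)(2−5)(2−9)(2−12) = (−2)·(−3)·(−7)·(−10) = 420 ≡ 4, so v_5 = 4^{−1} = 10 (mod 13).
  v = [6, 11, 3, 9, 10].
Step 2: syndromes of r = [4, 6, 1, 10, 0] (all sums mod 13).
  S_0 = Σ v_i r_i = 6·4 + 11·6 + 3·1 + 9·10 + 10·0 = 183 ≡ 1.
  S_1 = Σ v_i α_i r_i = 6·4·4 + 11·5·6 + 3·9·1 + 9·12·10 + 10·2·0 = 1533 ≡ 12.
  α_i^2 mod 13 = [3, 12, 3, 1, 4].
  S_2 = Σ v_i α_i^2 r_i = 6·3·4 + 11·12·6 + 3·3·1 + 9·1·10 + 10·4·0 = 963 ≡ 1.
  S = (1, 12, 1) ≠ 0, so r is not a codeword (an error is present).
Step 3: locate the error. For a single error e at position i, S_ℓ = v_i·e·α_i^ℓ, so α_err = S_1/S_0.
  S_0^{−1} = 1^{−1} = 1 (mod 13), so α_err = 12·1 = 12 ≡ 12 = α_4. Error position i = 4.
  Consistency check: S_2/S_1 = 1·12 = 12 ≡ 12 = α_err ✓ (single-error assumption holds).
Step 4: error magnitude e = S_0/v_4 = S_0·∏_{j≠4}(α_4 − α_j) = 1·3 = 3 ≡ 3 (mod 13).
Step 5: correct position 4: c_4 = r_4 − e = 10 − 3 ≡ 7 (mod 13). Hence c = [4, 6, 1, 7, 0].
  Check: interpolating c through the α_i gives m(x) = 9 + 2·x (degree < 2) with m(α_i) = c_i for every i, so c is indeed a codeword.


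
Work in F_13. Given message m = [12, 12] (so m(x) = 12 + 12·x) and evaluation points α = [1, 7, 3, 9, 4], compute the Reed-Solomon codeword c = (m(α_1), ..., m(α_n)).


c = [11, 5, 9, 3, 8]

Message polynomial: m(x) = 12 + 12·x (mod 13).
For each evaluation point α_i, compute m(α_i) mod 13:
  α_1 = 1: Horner steps 12 → 11, so m(1) = 11.
  α_2 = 7: Horner steps 12 → 5, so m(7) = 5.
  α_3 = 3: Horner steps 12 → 9, so m(3) = 9.
  α_4 = 9: Horner steps 12 → 3, so m(9) = 3.
  α_5 = 4: Horner steps 12 → 8, so m(4) = 8.
Codeword c = [11, 5, 9, 3, 8] ∈ F_13^5.


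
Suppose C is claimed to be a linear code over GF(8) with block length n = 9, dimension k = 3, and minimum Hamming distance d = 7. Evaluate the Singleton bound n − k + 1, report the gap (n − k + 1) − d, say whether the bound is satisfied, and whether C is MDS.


Singleton RHS = n − k + 1 = 7, slack = 0, bound satisfied, MDS.

Singleton bound: d ≤ n − k + 1.
Here n = 9, k = 3, so n − k + 1 = 7.
Given d = 7, check d ≤ 7: YES.
Slack = (n − k + 1) − d = 0.
The code is MDS (slack = 0).
Description: the claimed parameters are [9, 3, 7]_8; such a code would be MDS (meets Singleton bound).


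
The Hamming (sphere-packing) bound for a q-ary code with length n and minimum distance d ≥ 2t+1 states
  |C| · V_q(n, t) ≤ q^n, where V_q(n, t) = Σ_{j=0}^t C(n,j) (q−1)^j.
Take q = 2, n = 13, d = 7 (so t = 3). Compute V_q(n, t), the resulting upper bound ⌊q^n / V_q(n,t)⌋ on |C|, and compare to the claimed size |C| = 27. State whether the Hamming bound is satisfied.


V_q(n, t) = 378, q^n = 8192, Hamming bound = 21, |C| = 27 > bound (violated).

Step 1: Compute V_q(n, t) = Σ_{j=0}^3 C(n, j) (q−1)^j.
  j = 0: C(13,0)·(1)^0 = 1·1 = 1.
  j = 1: C(13,1)·(1)^1 = 13·1 = 13.
  j = 2: C(13,2)·(1)^2 = 78·1 = 78.
  j = 3: C(13,3)·(1)^3 = 286·1 = 286.
  V_q(n, t) = 1 + 13 + 78 + 286 = 378.
Step 2: q^n = 2^13 = 8192.
Step 3: Hamming bound ⌊q^n / V_q(n,t)⌋ = ⌊8192/378⌋ = 21.
Step 4: Compare |C| = 27 to 21: violated.
The claimed |C| lies above the Hamming bound, so no 2-ary code of length 13 with d ≥ 7 can have 27 codewords.


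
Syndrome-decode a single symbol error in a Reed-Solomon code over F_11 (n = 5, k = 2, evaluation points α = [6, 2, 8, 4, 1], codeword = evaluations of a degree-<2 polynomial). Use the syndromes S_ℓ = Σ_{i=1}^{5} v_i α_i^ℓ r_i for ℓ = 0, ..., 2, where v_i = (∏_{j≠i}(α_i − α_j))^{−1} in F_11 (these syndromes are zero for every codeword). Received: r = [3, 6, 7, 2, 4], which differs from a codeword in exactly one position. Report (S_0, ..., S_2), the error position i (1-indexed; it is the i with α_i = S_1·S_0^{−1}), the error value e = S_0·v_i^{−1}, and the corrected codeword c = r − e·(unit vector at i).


S = (9, 3, 1), error at position 4, error magnitude e = 3, c = [3, 6, 7, 10, 4].

Step 1: column multipliers v_i = (∏_{j≠i}(α_i − α_j))^{−1} mod 11.
  i = 1 (α = 6): (6−2)(6−8)(6−4)(6−1) = 4·(−2)·2·5 = −80 ≡ 8, so v_1 = 8^{−1} = 7 (mod 11).
  i = 2 (α = 2): (2−6)(2−8)(2−4)(2−1) = (−4)·(−6)·(−2)·1 = −48 ≡ 7, so v_2 = 7^{−1} = 8 (mod 11).
  i = 3 (α = 8): (8−6)(8−2)(8−4)(8−1) = 2·6·4·7 = 336 ≡ 6, so v_3 = 6^{−1} = 2 (mod 11).
  i = 4 (α = 4): (4−6)(4−2)(4−8)(4−1) = (−2)·2·(−4)·3 = 48 ≡ 4, so v_4 = 4^{−1} = 3 (mod 11).
  i = 5 (α = 1): (1−6)(1−2)(1−8)(1−4) = (−5)·(−1)·(−7)·(−3) = 105 ≡ 6, so v_5 = 6^{−1} = 2 (mod 11).
  v = [7, 8, 2, 3, 2].
Step 2: syndromes of r = [3, 6, 7, 2, 4] (all sums mod 11).
  S_0 = Σ v_i r_i = 7·3 + 8·6 + 2·7 + 3·2 + 2·4 = 97 ≡ 9.
  S_1 = Σ v_i α_i r_i = 7·6·3 + 8·2·6 + 2·8·7 + 3·4·2 + 2·1·4 = 366 ≡ 3.
  α_i^2 mod 11 = [3, 4, 9, 5, 1].
  S_2 = Σ v_i α_i^2 r_i = 7·3·3 + 8·4·6 + 2·9·7 + 3·5·2 + 2·1·4 = 419 ≡ 1.
  S = (9, 3, 1) ≠ 0, so r is not a codeword (an error is present).
Step 3: locate the error. For a single error e at position i, S_ℓ = v_i·e·α_i^ℓ, so α_err = S_1/S_0.
  S_0^{−1} = 9^{−1} = 5 (mod 11), so α_err = 3·5 = 15 ≡ 4 = α_4. Error position i = 4.
  Consistency check: S_2/S_1 = 1·4 = 4 ≡ 4 = α_err ✓ (single-error assumption holds).
Step 4: error magnitude e = S_0/v_4 = S_0·∏_{j≠4}(α_4 − α_j) = 9·4 = 36 ≡ 3 (mod 11).
Step 5: correct position 4: c_4 = r_4 − e = 2 − 3 ≡ 10 (mod 11). Hence c = [3, 6, 7, 10, 4].
  Check: interpolating c through the α_i gives m(x) = 2 + 2·x (degree < 2) with m(α_i) = c_i for every i, so c is indeed a codeword.


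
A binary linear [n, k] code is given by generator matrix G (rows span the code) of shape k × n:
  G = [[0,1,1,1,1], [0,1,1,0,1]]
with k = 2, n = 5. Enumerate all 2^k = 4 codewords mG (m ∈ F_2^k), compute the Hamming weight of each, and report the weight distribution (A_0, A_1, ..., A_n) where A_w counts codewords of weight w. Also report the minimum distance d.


Weight distribution: A_0 = 1, A_1 = 1, A_3 = 1, A_4 = 1. Minimum distance d = 1.

Enumerate all 2^2 = 4 messages m ∈ F_2^2.
For each, compute codeword c = mG in F_2^5, then tally its weight.
  m = 00 → c = 00000, weight = 0.
  m = 10 → c = 01111, weight = 4.
  m = 01 → c = 01101, weight = 3.
  m = 11 → c = 00010, weight = 1.
Tally weights:
  weight 0: 1 codewords.
  weight 1: 1 codewords.
  weight 3: 1 codewords.
  weight 4: 1 codewords.
Minimum distance d = smallest w > 0 with A_w > 0 = 1.
Sanity: Σ A_w = 4 = 2^2 = 4 ✓.


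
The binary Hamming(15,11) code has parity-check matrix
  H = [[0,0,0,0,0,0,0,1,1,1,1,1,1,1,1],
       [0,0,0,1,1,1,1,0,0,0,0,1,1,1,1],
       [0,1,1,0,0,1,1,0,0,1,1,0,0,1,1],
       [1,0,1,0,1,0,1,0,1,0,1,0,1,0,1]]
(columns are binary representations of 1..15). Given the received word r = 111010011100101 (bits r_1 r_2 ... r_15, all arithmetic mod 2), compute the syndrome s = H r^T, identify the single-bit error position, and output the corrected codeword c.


s = (1, 1, 0, 0)^T, error position = 12, corrected codeword c = 111010011101101

Compute s = H r^T mod 2 one row at a time:
  s_1 = 1 + 1 + 1 + 0 + 0 + 1 + 0 + 1 = 5 ≡ 1 (mod 2).
  s_2 = 0 + 1 + 0 + 0 + 0 + 1 + 0 + 1 = 3 ≡ 1 (mod 2).
  s_3 = 1 + 1 + 0 + 0 + 1 + 0 + 0 + 1 = 4 ≡ 0 (mod 2).
  s_4 = 1 + 1 + 1 + 0 + 1 + 0 + 1 + 1 = 6 ≡ 0 (mod 2).
s = (1, 1, 0, 0)^T — this equals column 12 of H (binary 1100), so error is at position 12.
Correct: flip bit 12 of r = 111010011100101 to get c = 111010011101101.


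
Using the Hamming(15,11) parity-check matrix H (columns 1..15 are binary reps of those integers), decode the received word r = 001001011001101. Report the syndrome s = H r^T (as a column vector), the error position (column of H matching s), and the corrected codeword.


s = (1, 0, 1, 0)^T, error position = 10, corrected codeword c = 001001011101101

Compute s = H r^T mod 2 one row at a time:
  s_1 = 1 + 1 + 0 + 0 + 1 + 1 + 0 + 1 = 5 ≡ 1 (mod 2).
  s_2 = 0 + 0 + 1 + 0 + 1 + 1 + 0 + 1 = 4 ≡ 0 (mod 2).
  s_3 = 0 + 1 + 1 + 0 + 0 + 0 + 0 + 1 = 3 ≡ 1 (mod 2).
  s_4 = 0 + 1 + 0 + 0 + 1 + 0 + 1 + 1 = 4 ≡ 0 (mod 2).
s = (1, 0, 1, 0)^T — this equals column 10 of H (binary 1010), so error is at position 10.
Correct: flip bit 10 of r = 001001011001101 to get c = 001001011101101.


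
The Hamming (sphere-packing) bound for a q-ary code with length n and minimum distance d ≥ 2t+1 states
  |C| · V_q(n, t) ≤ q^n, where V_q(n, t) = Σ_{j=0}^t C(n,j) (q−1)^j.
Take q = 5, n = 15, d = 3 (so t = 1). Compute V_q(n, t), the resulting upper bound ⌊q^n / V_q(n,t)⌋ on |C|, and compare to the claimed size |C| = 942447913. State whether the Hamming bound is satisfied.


V_q(n, t) = 61, q^n = 30517578125, Hamming bound = 500288165, |C| = 942447913 > bound (violated).

Step 1: Compute V_q(n, t) = Σ_{j=0}^1 C(n, j) (q−1)^j.
  j = 0: C(15,0)·(4)^0 = 1·1 = 1.
  j = 1: C(15,1)·(4)^1 = 15·4 = 60.
  V_q(n, t) = 1 + 60 = 61.
Step 2: q^n = 5^15 = 30517578125.
Step 3: Hamming bound ⌊q^n / V_q(n,t)⌋ = ⌊30517578125/61⌋ = 500288165.
Step 4: Compare |C| = 942447913 to 500288165: violated.
The claimed |C| lies above the Hamming bound, so no 5-ary code of length 15 with d ≥ 3 can have 942447913 codewords.


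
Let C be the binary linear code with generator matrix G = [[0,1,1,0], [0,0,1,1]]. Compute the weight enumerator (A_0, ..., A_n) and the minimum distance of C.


Weight distribution: A_0 = 1, A_2 = 3. Minimum distance d = 2.

Enumerate all 2^2 = 4 messages m ∈ F_2^2.
For each, compute codeword c = mG in F_2^4, then tally its weight.
  m = 00 → c = 0000, weight = 0.
  m = 10 → c = 0110, weight = 2.
  m = 01 → c = 0011, weight = 2.
  m = 11 → c = 0101, weight = 2.
Tally weights:
  weight 0: 1 codewords.
  weight 2: 3 codewords.
Minimum distance d = smallest w > 0 with A_w > 0 = 2.
Sanity: Σ A_w = 4 = 2^2 = 4 ✓.


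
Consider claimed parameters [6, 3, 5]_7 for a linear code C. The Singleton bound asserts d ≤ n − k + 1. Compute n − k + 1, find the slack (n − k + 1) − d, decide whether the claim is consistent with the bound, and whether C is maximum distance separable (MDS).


Singleton RHS = n − k + 1 = 4, slack = -1, bound violated (no such code; not MDS).

Singleton bound: d ≤ n − k + 1.
Here n = 6, k = 3, so n − k + 1 = 4.
Given d = 5, check d ≤ 4: NO.
Slack = (n − k + 1) − d = -1.
The slack is negative: d = 5 exceeds n − k + 1 = 4 by 1, so the Singleton bound is violated and no linear [6, 3, 5]_7 code can exist. In particular it is not MDS (MDS requires d = n − k + 1 exactly).
Description: the claimed parameters are [6, 3, 5]_7; such a code would be impossible (violates the Singleton bound).


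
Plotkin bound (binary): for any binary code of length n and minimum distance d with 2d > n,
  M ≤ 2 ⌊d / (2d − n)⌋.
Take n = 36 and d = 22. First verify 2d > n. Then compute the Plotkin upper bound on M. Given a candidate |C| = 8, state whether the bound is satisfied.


Plotkin bound M ≤ 4; given |C| = 8 > bound (violated).

Check applicability: 2d = 44, n = 36.
2d − n = 8 > 0, so Plotkin applies.
Compute d/(2d−n) = 22/8 ≈ 2.7500.
⌊d/(2d−n)⌋ = 2.
Plotkin bound: M ≤ 2·2 = 4.
Given |C| = 8, check: VIOLATED.
This |C| is above the Plotkin bound, so no binary code with n = 36, d = 22 and 8 codewords exists.


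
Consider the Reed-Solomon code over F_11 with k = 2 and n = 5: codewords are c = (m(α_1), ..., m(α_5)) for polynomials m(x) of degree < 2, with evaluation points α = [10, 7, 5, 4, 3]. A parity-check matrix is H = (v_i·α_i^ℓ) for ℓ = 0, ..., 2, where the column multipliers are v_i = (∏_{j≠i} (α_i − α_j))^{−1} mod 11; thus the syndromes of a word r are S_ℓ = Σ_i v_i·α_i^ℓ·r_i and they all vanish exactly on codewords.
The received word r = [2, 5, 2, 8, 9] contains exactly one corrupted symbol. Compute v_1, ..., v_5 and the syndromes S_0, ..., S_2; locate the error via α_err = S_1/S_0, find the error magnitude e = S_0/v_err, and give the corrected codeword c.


S = (8, 7, 2), error at position 3, error magnitude e = 6, c = [2, 5, 7, 8, 9].

Step 1: column multipliers v_i = (∏_{j≠i}(α_i − α_j))^{−1} mod 11.
  i = 1 (α = 10): (10−7)(10−5)(10−4)(10−3) = 3·5·6·7 = 630 ≡ 3, so v_1 = 3^{−1} = 4 (mod 11).
  i = 2 (α = 7): (7−10)(7−5)(7−4)(7−3) = (−3)·2·3·4 = −72 ≡ 5, so v_2 = 5^{−1} = 9 (mod 11).
  i = 3 (α = 5): (5−10)(5−7)(5−4)(5−3) = (−5)·(−2)·1·2 = 20 ≡ 9, so v_3 = 9^{−1} = 5 (mod 11).
  i = 4 (α = 4): (4−10)(4−7)(4−5)(4−3) = (−6)·(−3)·(−1)·1 = −18 ≡ 4, so v_4 = 4^{−1} = 3 (mod 11).
  i = 5 (α = 3): (3−10)(3−7)(3−5)(3−4) = (−7)·(−4)·(−2)·(−1) = 56 ≡ 1, so v_5 = 1^{−1} = 1 (mod 11).
  v = [4, 9, 5, 3, 1].
Step 2: syndromes of r = [2, 5, 2, 8, 9] (all sums mod 11).
  S_0 = Σ v_i r_i = 4·2 + 9·5 + 5·2 + 3·8 + 1·9 = 96 ≡ 8.
  S_1 = Σ v_i α_i r_i = 4·10·2 + 9·7·5 + 5·5·2 + 3·4·8 + 1·3·9 = 568 ≡ 7.
  α_i^2 mod 11 = [1, 5, 3, 5, 9].
  S_2 = Σ v_i α_i^2 r_i = 4·1·2 + 9·5·5 + 5·3·2 + 3·5·8 + 1·9·9 = 464 ≡ 2.
  S = (8, 7, 2) ≠ 0, so r is not a codeword (an error is present).
Step 3: locate the error. For a single error e at position i, S_ℓ = v_i·e·α_i^ℓ, so α_err = S_1/S_0.
  S_0^{−1} = 8^{−1} = 7 (mod 11), so α_err = 7·7 = 49 ≡ 5 = α_3. Error position i = 3.
  Consistency check: S_2/S_1 = 2·8 = 16 ≡ 5 = α_err ✓ (single-error assumption holds).
Step 4: error magnitude e = S_0/v_3 = S_0·∏_{j≠3}(α_3 − α_j) = 8·9 = 72 ≡ 6 (mod 11).
Step 5: correct position 3: c_3 = r_3 − e = 2 − 6 ≡ 7 (mod 11). Hence c = [2, 5, 7, 8, 9].
  Check: interpolating c through the α_i gives m(x) = 1 + 10·x (degree < 2) with m(α_i) = c_i for every i, so c is indeed a codeword.


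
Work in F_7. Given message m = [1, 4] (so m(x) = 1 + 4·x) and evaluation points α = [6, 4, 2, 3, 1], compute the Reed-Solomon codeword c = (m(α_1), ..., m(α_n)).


c = [4, 3, 2, 6, 5]

Message polynomial: m(x) = 1 + 4·x (mod 7).
For each evaluation point α_i, compute m(α_i) mod 7:
  α_1 = 6: Horner steps 4 → 4, so m(6) = 4.
  α_2 = 4: Horner steps 4 → 3, so m(4) = 3.
  α_3 = 2: Horner steps 4 → 2, so m(2) = 2.
  α_4 = 3: Horner steps 4 → 6, so m(3) = 6.
  α_5 = 1: Horner steps 4 → 5, so m(1) = 5.
Codeword c = [4, 3, 2, 6, 5] ∈ F_7^5.


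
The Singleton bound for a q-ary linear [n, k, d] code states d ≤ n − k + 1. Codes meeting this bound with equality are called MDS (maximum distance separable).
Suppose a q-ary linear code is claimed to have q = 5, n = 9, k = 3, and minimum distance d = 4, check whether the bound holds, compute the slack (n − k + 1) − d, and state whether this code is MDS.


Singleton RHS = n − k + 1 = 7, slack = 3, bound satisfied, not MDS.

Singleton bound: d ≤ n − k + 1.
Here n = 9, k = 3, so n − k + 1 = 7.
Given d = 4, check d ≤ 7: YES.
Slack = (n − k + 1) − d = 3.
The code is NOT MDS (slack = 3 > 0).
Description: the claimed parameters are [9, 3, 4]_5; such a code would be non-MDS.


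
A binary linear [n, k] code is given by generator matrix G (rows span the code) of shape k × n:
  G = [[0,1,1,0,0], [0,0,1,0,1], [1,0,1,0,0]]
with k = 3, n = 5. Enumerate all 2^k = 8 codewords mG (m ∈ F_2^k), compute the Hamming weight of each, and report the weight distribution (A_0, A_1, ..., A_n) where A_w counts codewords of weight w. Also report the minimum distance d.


Weight distribution: A_0 = 1, A_2 = 6, A_4 = 1. Minimum distance d = 2.

Enumerate all 2^3 = 8 messages m ∈ F_2^3.
For each, compute codeword c = mG in F_2^5, then tally its weight.
  m = 000 → c = 00000, weight = 0.
  m = 100 → c = 01100, weight = 2.
  m = 010 → c = 00101, weight = 2.
  m = 110 → c = 01001, weight = 2.
  m = 001 → c = 10100, weight = 2.
  m = 101 → c = 11000, weight = 2.
  m = 011 → c = 10001, weight = 2.
  m = 111 → c = 11101, weight = 4.
Tally weights:
  weight 0: 1 codewords.
  weight 2: 6 codewords.
  weight 4: 1 codewords.
Minimum distance d = smallest w > 0 with A_w > 0 = 2.
Sanity: Σ A_w = 8 = 2^3 = 8 ✓.


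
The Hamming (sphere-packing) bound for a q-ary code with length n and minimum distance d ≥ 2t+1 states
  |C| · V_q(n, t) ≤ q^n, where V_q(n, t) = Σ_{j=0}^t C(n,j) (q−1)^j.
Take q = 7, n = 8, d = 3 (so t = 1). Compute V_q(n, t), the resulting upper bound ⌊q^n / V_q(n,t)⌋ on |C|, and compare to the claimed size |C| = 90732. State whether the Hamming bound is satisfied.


V_q(n, t) = 49, q^n = 5764801, Hamming bound = 117649, |C| = 90732 ≤ bound (satisfied).

Step 1: Compute V_q(n, t) = Σ_{j=0}^1 C(n, j) (q−1)^j.
  j = 0: C(8,0)·(6)^0 = 1·1 = 1.
  j = 1: C(8,1)·(6)^1 = 8·6 = 48.
  V_q(n, t) = 1 + 48 = 49.
Step 2: q^n = 7^8 = 5764801.
Step 3: Hamming bound ⌊q^n / V_q(n,t)⌋ = ⌊5764801/49⌋ = 117649.
Step 4: Compare |C| = 90732 to 117649: satisfied.
The claimed |C| lies below the Hamming bound.


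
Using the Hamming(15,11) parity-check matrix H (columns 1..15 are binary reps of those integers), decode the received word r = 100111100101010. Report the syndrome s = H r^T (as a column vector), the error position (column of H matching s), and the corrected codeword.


s = (1, 0, 0, 1)^T, error position = 9, corrected codeword c = 100111101101010

Compute s = H r^T mod 2 one row at a time:
  s_1 = 0 + 0 + 1 + 0 + 1 + 0 + 1 + 0 = 3 ≡ 1 (mod 2).
  s_2 = 1 + 1 + 1 + 1 + 1 + 0 + 1 + 0 = 6 ≡ 0 (mod 2).
  s_3 = 0 + 0 + 1 + 1 + 1 + 0 + 1 + 0 = 4 ≡ 0 (mod 2).
  s_4 = 1 + 0 + 1 + 1 + 0 + 0 + 0 + 0 = 3 ≡ 1 (mod 2).
s = (1, 0, 0, 1)^T — this equals column 9 of H (binary 1001), so error is at position 9.
Correct: flip bit 9 of r = 100111100101010 to get c = 100111101101010.


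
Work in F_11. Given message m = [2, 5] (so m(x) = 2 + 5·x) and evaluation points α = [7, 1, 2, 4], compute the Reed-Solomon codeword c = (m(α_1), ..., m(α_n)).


c = [4, 7, 1, 0]

Message polynomial: m(x) = 2 + 5·x (mod 11).
For each evaluation point α_i, compute m(α_i) mod 11:
  α_1 = 7: Horner steps 5 → 4, so m(7) = 4.
  α_2 = 1: Horner steps 5 → 7, so m(1) = 7.
  α_3 = 2: Horner steps 5 → 1, so m(2) = 1.
  α_4 = 4: Horner steps 5 → 0, so m(4) = 0.
Codeword c = [4, 7, 1, 0] ∈ F_11^4.


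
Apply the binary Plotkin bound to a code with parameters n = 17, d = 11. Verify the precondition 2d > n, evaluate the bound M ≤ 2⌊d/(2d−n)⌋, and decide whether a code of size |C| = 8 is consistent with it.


Plotkin bound M ≤ 4; given |C| = 8 > bound (violated).

Check applicability: 2d = 22, n = 17.
2d − n = 5 > 0, so Plotkin applies.
Compute d/(2d−n) = 11/5 ≈ 2.2000.
⌊d/(2d−n)⌋ = 2.
Plotkin bound: M ≤ 2·2 = 4.
Given |C| = 8, check: VIOLATED.
This |C| is above the Plotkin bound, so no binary code with n = 17, d = 11 and 8 codewords exists.


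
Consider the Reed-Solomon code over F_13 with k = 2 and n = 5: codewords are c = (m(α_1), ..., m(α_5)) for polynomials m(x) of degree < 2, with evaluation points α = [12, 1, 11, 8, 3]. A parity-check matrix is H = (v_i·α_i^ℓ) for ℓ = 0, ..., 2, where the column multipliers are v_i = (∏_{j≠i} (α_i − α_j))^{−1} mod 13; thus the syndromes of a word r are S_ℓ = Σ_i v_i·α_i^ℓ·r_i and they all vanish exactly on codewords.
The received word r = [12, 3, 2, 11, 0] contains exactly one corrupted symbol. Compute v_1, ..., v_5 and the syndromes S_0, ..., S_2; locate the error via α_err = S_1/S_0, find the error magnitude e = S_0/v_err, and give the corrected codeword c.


S = (6, 6, 6), error at position 2, error magnitude e = 10, c = [12, 6, 2, 11, 0].

Step 1: column multipliers v_i = (∏_{j≠i}(α_i − α_j))^{−1} mod 13.
  i = 1 (α = 12): (12−1)(12−11)(12−8)(12−3) = 11·1·4·9 = 396 ≡ 6, so v_1 = 6^{−1} = 11 (mod 13).
  i = 2 (α = 1): (1−12)(1−11)(1−8)(1−3) = (−11)·(−10)·(−7)·(−2) = 1540 ≡ 6, so v_2 = 6^{−1} = 11 (mod 13).
  i = 3 (α = 11): (11−12)(11−1)(11−8)(11−3) = (−1)·10·3·8 = −240 ≡ 7, so v_3 = 7^{−1} = 2 (mod 13).
  i = 4 (α = 8): (8−12)(8−1)(8−11)(8−3) = (−4)·7·(−3)·5 = 420 ≡ 4, so v_4 = 4^{−1} = 10 (mod 13).
  i = 5 (α = 3): (3−12)(3−1)(3−11)(3−8) = (−9)·2·(−8)·(−5) = −720 ≡ 8, so v_5 = 8^{−1} = 5 (mod 13).
  v = [11, 11, 2, 10, 5].
Step 2: syndromes of r = [12, 3, 2, 11, 0] (all sums mod 13).
  S_0 = Σ v_i r_i = 11·12 + 11·3 + 2·2 + 10·11 + 5·0 = 279 ≡ 6.
  S_1 = Σ v_i α_i r_i = 11·12·12 + 11·1·3 + 2·11·2 + 10·8·11 + 5·3·0 = 2541 ≡ 6.
  α_i^2 mod 13 = [1, 1, 4, 12, 9].
  S_2 = Σ v_i α_i^2 r_i = 11·1·12 + 11·1·3 + 2·4·2 + 10·12·11 + 5·9·0 = 1501 ≡ 6.
  S = (6, 6, 6) ≠ 0, so r is not a codeword (an error is present).
Step 3: locate the error. For a single error e at position i, S_ℓ = v_i·e·α_i^ℓ, so α_err = S_1/S_0.
  S_0^{−1} = 6^{−1} = 11 (mod 13), so α_err = 6·11 = 66 ≡ 1 = α_2. Error position i = 2.
  Consistency check: S_2/S_1 = 6·11 = 66 ≡ 1 = α_err ✓ (single-error assumption holds).
Step 4: error magnitude e = S_0/v_2 = S_0·∏_{j≠2}(α_2 − α_j) = 6·6 = 36 ≡ 10 (mod 13).
Step 5: correct position 2: c_2 = r_2 − e = 3 − 10 ≡ 6 (mod 13). Hence c = [12, 6, 2, 11, 0].
  Check: interpolating c through the α_i gives m(x) = 9 + 10·x (degree < 2) with m(α_i) = c_i for every i, so c is indeed a codeword.


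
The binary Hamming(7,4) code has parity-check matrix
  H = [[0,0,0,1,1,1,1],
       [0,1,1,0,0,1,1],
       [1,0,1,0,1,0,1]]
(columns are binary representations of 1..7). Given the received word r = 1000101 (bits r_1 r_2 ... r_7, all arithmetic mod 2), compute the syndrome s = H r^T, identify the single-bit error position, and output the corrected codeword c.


s = (0, 1, 1)^T, error position = 3, corrected codeword c = 1010101

Compute s = H r^T mod 2 one row at a time:
  s_1 = 0 + 1 + 0 + 1 = 2 ≡ 0 (mod 2).
  s_2 = 0 + 0 + 0 + 1 = 1 ≡ 1 (mod 2).
  s_3 = 1 + 0 + 1 + 1 = 3 ≡ 1 (mod 2).
s = (0, 1, 1)^T — this equals column 3 of H (binary 011), so error is at position 3.
Correct: flip bit 3 of r = 1000101 to get c = 1010101.


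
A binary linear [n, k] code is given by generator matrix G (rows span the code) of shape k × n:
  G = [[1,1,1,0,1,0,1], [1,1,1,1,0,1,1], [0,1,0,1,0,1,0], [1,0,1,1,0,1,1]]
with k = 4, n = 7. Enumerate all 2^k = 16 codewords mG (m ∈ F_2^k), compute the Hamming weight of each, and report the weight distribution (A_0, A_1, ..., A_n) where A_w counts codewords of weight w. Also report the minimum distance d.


Weight distribution: A_0 = 1, A_1 = 2, A_2 = 2, A_3 = 3, A_4 = 3, A_5 = 2, A_6 = 2, A_7 = 1. Minimum distance d = 1.

Enumerate all 2^4 = 16 messages m ∈ F_2^4.
For each, compute codeword c = mG in F_2^7, then tally its weight.
  m = 0000 → c = 0000000, weight = 0.
  m = 1000 → c = 1110101, weight = 5.
  m = 0100 → c = 1111011, weight = 6.
  m = 1100 → c = 0001110, weight = 3.
  m = 0010 → c = 0101010, weight = 3.
  m = 1010 → c = 1011111, weight = 6.
  m = 0110 → c = 1010001, weight = 3.
  m = 1110 → c = 0100100, weight = 2.
  m = 0001 → c = 1011011, weight = 5.
  m = 1001 → c = 0101110, weight = 4.
  m = 0101 → c = 0100000, weight = 1.
  m = 1101 → c = 1010101, weight = 4.
  m = 0011 → c = 1110001, weight = 4.
  m = 1011 → c = 0000100, weight = 1.
  m = 0111 → c = 0001010, weight = 2.
  m = 1111 → c = 1111111, weight = 7.
Tally weights:
  weight 0: 1 codewords.
  weight 1: 2 codewords.
  weight 2: 2 codewords.
  weight 3: 3 codewords.
  weight 4: 3 codewords.
  weight 5: 2 codewords.
  weight 6: 2 codewords.
  weight 7: 1 codewords.
Minimum distance d = smallest w > 0 with A_w > 0 = 1.
Sanity: Σ A_w = 16 = 2^4 = 16 ✓.


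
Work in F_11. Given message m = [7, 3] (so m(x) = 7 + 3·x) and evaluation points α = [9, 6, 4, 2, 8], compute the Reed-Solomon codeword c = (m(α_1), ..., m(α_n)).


c = [1, 3, 8, 2, 9]

Message polynomial: m(x) = 7 + 3·x (mod 11).
For each evaluation point α_i, compute m(α_i) mod 11:
  α_1 = 9: Horner steps 3 → 1, so m(9) = 1.
  α_2 = 6: Horner steps 3 → 3, so m(6) = 3.
  α_3 = 4: Horner steps 3 → 8, so m(4) = 8.
  α_4 = 2: Horner steps 3 → 2, so m(2) = 2.
  α_5 = 8: Horner steps 3 → 9, so m(8) = 9.
Codeword c = [1, 3, 8, 2, 9] ∈ F_11^5.


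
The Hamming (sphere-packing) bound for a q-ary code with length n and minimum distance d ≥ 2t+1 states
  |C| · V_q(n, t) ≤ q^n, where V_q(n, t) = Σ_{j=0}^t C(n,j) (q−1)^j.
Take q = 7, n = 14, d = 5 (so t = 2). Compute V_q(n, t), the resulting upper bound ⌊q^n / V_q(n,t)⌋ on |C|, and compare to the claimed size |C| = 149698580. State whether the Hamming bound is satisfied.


V_q(n, t) = 3361, q^n = 678223072849, Hamming bound = 201792047, |C| = 149698580 ≤ bound (satisfied).

Step 1: Compute V_q(n, t) = Σ_{j=0}^2 C(n, j) (q−1)^j.
  j = 0: C(14,0)·(6)^0 = 1·1 = 1.
  j = 1: C(14,1)·(6)^1 = 14·6 = 84.
  j = 2: C(14,2)·(6)^2 = 91·36 = 3276.
  V_q(n, t) = 1 + 84 + 3276 = 3361.
Step 2: q^n = 7^14 = 678223072849.
Step 3: Hamming bound ⌊q^n / V_q(n,t)⌋ = ⌊678223072849/3361⌋ = 201792047.
Step 4: Compare |C| = 149698580 to 201792047: satisfied.
The claimed |C| lies below the Hamming bound.


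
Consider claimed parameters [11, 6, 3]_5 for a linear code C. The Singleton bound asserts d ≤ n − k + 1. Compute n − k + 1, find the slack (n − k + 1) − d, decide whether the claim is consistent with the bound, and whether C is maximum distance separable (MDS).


Singleton RHS = n − k + 1 = 6, slack = 3, bound satisfied, not MDS.

Singleton bound: d ≤ n − k + 1.
Here n = 11, k = 6, so n − k + 1 = 6.
Given d = 3, check d ≤ 6: YES.
Slack = (n − k + 1) − d = 3.
The code is NOT MDS (slack = 3 > 0).
Description: the claimed parameters are [11, 6, 3]_5; such a code would be non-MDS.


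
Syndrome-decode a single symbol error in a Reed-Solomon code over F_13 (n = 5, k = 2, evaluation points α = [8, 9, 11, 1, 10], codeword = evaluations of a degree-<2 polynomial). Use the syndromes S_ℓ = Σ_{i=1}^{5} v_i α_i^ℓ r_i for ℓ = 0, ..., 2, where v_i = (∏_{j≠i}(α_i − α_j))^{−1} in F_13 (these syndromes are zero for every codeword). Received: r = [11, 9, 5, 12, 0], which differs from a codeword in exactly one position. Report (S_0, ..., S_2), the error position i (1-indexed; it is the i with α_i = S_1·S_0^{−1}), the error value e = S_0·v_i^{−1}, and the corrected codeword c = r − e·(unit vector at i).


S = (4, 1, 10), error at position 5, error magnitude e = 6, c = [11, 9, 5, 12, 7].

Step 1: column multipliers v_i = (∏_{j≠i}(α_i − α_j))^{−1} mod 13.
  i = 1 (α = 8): (8−9)(8−11)(8−1)(8−10) = (−1)·(−3)·7·(−2) = −42 ≡ 10, so v_1 = 10^{−1} = 4 (mod 13).
  i = 2 (α = 9): (9−8)(9−11)(9−1)(9−10) = 1·(−2)·8·(−1) = 16 ≡ 3, so v_2 = 3^{−1} = 9 (mod 13).
  i = 3 (α = 11): (11−8)(11−9)(11−1)(11−10) = 3·2·10·1 = 60 ≡ 8, so v_3 = 8^{−1} = 5 (mod 13).
  i = 4 (α = 1): (1−8)(1−9)(1−11)(1−10) = (−7)·(−8)·(−10)·(−9) = 5040 ≡ 9, so v_4 = 9^{−1} = 3 (mod 13).
  i = 5 (α = 10): (10−8)(10−9)(10−11)(10−1) = 2·1·(−1)·9 = −18 ≡ 8, so v_5 = 8^{−1} = 5 (mod 13).
  v = [4, 9, 5, 3, 5].
Step 2: syndromes of r = [11, 9, 5, 12, 0] (all sums mod 13).
  S_0 = Σ v_i r_i = 4·11 + 9·9 + 5·5 + 3·12 + 5·0 = 186 ≡ 4.
  S_1 = Σ v_i α_i r_i = 4·8·11 + 9·9·9 + 5·11·5 + 3·1·12 + 5·10·0 = 1392 ≡ 1.
  α_i^2 mod 13 = [12, 3, 4, 1, 9].
  S_2 = Σ v_i α_i^2 r_i = 4·12·11 + 9·3·9 + 5·4·5 + 3·1·12 + 5·9·0 = 907 ≡ 10.
  S = (4, 1, 10) ≠ 0, so r is not a codeword (an error is present).
Step 3: locate the error. For a single error e at position i, S_ℓ = v_i·e·α_i^ℓ, so α_err = S_1/S_0.
  S_0^{−1} = 4^{−1} = 10 (mod 13), so α_err = 1·10 = 10 ≡ 10 = α_5. Error position i = 5.
  Consistency check: S_2/S_1 = 10·1 = 10 ≡ 10 = α_err ✓ (single-error assumption holds).
Step 4: error magnitude e = S_0/v_5 = S_0·∏_{j≠5}(α_5 − α_j) = 4·8 = 32 ≡ 6 (mod 13).
Step 5: correct position 5: c_5 = r_5 − e = 0 − 6 ≡ 7 (mod 13). Hence c = [11, 9, 5, 12, 7].
  Check: interpolating c through the α_i gives m(x) = 1 + 11·x (degree < 2) with m(α_i) = c_i for every i, so c is indeed a codeword.


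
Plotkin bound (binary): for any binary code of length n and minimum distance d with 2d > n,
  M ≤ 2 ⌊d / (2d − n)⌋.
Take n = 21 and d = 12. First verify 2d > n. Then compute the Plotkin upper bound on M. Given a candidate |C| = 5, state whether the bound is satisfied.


Plotkin bound M ≤ 8; given |C| = 5 ≤ bound (satisfied).

Check applicability: 2d = 24, n = 21.
2d − n = 3 > 0, so Plotkin applies.
Compute d/(2d−n) = 12/3 ≈ 4.0000.
⌊d/(2d−n)⌋ = 4.
Plotkin bound: M ≤ 2·4 = 8.
Given |C| = 5, check: satisfied.
This |C| is below the Plotkin bound.
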